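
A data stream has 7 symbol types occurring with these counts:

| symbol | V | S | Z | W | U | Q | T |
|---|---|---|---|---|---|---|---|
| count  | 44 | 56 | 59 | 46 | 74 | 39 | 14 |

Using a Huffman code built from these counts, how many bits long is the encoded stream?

Greedily combine the two least-frequent nodes:
merge T(14) and Q(39): 53
merge V(44) and W(46): 90
merge 53 and S(56): 109
merge Z(59) and U(74): 133
merge 90 and 109: 199
merge 133 and 199: 332
The encoded length is the sum of every internal node's weight: 53 + 90 + 109 + 133 + 199 + 332 = 916 bits.

916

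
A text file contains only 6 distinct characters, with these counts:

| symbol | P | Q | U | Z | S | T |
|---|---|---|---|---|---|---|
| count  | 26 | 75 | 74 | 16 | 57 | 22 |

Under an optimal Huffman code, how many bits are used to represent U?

Build the tree from the bottom:
combine Z(16), T(22) → 38
combine P(26), 38 → 64
combine S(57), 64 → 121
combine U(74), Q(75) → 149
combine 121, 149 → 270
U's leaf is at depth 2, giving a 2-bit codeword.

2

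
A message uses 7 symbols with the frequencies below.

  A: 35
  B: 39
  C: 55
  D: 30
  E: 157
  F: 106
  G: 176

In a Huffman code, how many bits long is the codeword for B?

Repeatedly merge the two smallest:
merge D(30) and A(35): 65
merge B(39) and C(55): 94
merge 65 and 94: 159
merge F(106) and E(157): 263
merge 159 and G(176): 335
merge 263 and 335: 598
B's leaf is at depth 4, giving a 4-bit codeword.

4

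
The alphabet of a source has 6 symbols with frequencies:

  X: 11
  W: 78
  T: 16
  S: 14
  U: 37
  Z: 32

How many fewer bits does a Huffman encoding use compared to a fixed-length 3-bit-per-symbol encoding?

Fixed-length: 3 bits × 188 symbols = 564 bits.
Huffman merges:
combine X(11), S(14) → 25
combine T(16), 25 → 41
combine Z(32), U(37) → 69
combine 41, 69 → 110
combine W(78), 110 → 188
Huffman total = 25 + 41 + 69 + 110 + 188 = 433 bits.
Saving = 564 − 433 = 131 bits.

131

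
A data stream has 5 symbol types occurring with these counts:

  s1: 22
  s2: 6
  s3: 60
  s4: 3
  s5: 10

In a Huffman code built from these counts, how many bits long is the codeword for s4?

Repeatedly merge the two smallest:
merge s4(3) and s2(6): 9
merge 9 and s5(10): 19
merge 19 and s1(22): 41
merge 41 and s3(60): 101
s4's leaf is at depth 4, giving a 4-bit codeword.

4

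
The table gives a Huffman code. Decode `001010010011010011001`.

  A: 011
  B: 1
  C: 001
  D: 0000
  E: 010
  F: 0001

CEEAEAC

Read left to right; each codeword is recognised as soon as it completes (prefix code):
  001→C | 010→E | 010→E | 011→A | 010→E | 011→A | 001→C
Decoded message: CEEAEAC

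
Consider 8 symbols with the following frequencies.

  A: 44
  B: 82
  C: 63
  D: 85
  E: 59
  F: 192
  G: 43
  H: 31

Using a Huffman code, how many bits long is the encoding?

1679

Greedily combine the two least-frequent nodes:
H(31) + G(43) → 74
A(44) + E(59) → 103
C(63) + 74 → 137
B(82) + D(85) → 167
103 + 137 → 240
167 + F(192) → 359
240 + 359 → 599
Each symbol's bit-cost is frequency × depth; summing gives 1679 bits (equivalently 74 + 103 + 137 + 167 + 240 + 359 + 599).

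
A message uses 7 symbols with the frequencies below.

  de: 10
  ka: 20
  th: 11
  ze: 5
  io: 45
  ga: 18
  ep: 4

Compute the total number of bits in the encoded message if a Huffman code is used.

277

Merge the two smallest weights repeatedly:
ep(4) + ze(5) → 9
9 + de(10) → 19
th(11) + ga(18) → 29
19 + ka(20) → 39
29 + 39 → 68
io(45) + 68 → 113
Each symbol's bit-cost is frequency × depth; summing gives 277 bits (equivalently 9 + 19 + 29 + 39 + 68 + 113).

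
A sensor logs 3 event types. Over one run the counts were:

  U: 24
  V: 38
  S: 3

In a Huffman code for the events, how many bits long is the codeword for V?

1

Build the tree from the bottom:
combine S(3), U(24) → 27
combine 27, V(38) → 65
V sits one level below the root: a 1-bit codeword.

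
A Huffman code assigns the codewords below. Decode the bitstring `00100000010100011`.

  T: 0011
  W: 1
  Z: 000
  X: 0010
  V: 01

XZXWZWW

Read left to right; each codeword is recognised as soon as it completes (prefix code):
  0010→X | 000→Z | 0010→X | 1→W | 000→Z | 1→W | 1→W
Decoded message: XZXWZWW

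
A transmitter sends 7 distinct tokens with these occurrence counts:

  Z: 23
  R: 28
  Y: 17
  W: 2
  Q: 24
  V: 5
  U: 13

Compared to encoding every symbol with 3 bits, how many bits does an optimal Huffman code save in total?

48

Fixed-length: 3 bits × 112 symbols = 336 bits.
Huffman merges:
merge W(2) and V(5): 7
merge 7 and U(13): 20
merge Y(17) and 20: 37
merge Z(23) and Q(24): 47
merge R(28) and 37: 65
merge 47 and 65: 112
Huffman total = 7 + 20 + 37 + 47 + 65 + 112 = 288 bits.
Saving = 336 − 288 = 48 bits.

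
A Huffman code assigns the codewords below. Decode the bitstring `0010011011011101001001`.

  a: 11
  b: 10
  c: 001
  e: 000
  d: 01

Read left to right; each codeword is recognised as soon as it completes (prefix code):
  001→c | 001→c | 10→b | 11→a | 01→d | 11→a | 01→d | 001→c | 001→c
Decoded message: ccbadadcc

ccbadadcc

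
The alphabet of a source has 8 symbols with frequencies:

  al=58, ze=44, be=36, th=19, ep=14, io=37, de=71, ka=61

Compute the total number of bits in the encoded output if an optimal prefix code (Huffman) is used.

Build the Huffman tree bottom-up:
merge ep(14) and th(19): 33
merge 33 and be(36): 69
merge io(37) and ze(44): 81
merge al(58) and ka(61): 119
merge 69 and de(71): 140
merge 81 and 119: 200
merge 140 and 200: 340
The encoded length is the sum of every internal node's weight: 33 + 69 + 81 + 119 + 140 + 200 + 340 = 982 bits.

982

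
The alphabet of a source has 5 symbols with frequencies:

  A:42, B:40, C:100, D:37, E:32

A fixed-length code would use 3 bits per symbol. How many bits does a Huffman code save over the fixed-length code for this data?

Fixed-length: 3 bits × 251 symbols = 753 bits.
Huffman merges:
combine E(32), D(37) → 69
combine B(40), A(42) → 82
combine 69, 82 → 151
combine C(100), 151 → 251
Huffman total = 69 + 82 + 151 + 251 = 553 bits.
Saving = 753 − 553 = 200 bits.

200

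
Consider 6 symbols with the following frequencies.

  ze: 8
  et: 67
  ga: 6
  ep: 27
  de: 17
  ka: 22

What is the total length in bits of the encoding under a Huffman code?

Build the Huffman tree bottom-up:
combine ga(6), ze(8) → 14
combine 14, de(17) → 31
combine ka(22), ep(27) → 49
combine 31, 49 → 80
combine et(67), 80 → 147
The encoded length is the sum of every internal node's weight: 14 + 31 + 49 + 80 + 147 = 321 bits.

321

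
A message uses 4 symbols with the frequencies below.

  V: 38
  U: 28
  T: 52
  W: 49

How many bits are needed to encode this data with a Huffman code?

Greedily combine the two least-frequent nodes:
U(28) + V(38) → 66
W(49) + T(52) → 101
66 + 101 → 167
The encoded length is the sum of every internal node's weight: 66 + 101 + 167 = 334 bits.

334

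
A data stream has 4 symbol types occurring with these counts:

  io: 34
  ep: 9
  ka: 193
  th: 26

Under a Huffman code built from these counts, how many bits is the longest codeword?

3

Merge the two lowest-weight nodes at each step:
merge ep(9) and th(26): 35
merge io(34) and 35: 69
merge 69 and ka(193): 262
The first pair merged (ep, th) ends up deepest, at depth 3.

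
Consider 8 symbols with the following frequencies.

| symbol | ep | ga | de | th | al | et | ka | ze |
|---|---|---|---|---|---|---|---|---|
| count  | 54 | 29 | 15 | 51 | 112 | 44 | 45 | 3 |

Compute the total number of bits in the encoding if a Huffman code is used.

Merge the two smallest weights repeatedly:
ze(3) + de(15) → 18
18 + ga(29) → 47
et(44) + ka(45) → 89
47 + th(51) → 98
ep(54) + 89 → 143
98 + al(112) → 210
143 + 210 → 353
The encoded length is the sum of every internal node's weight: 18 + 47 + 89 + 98 + 143 + 210 + 353 = 958 bits.

958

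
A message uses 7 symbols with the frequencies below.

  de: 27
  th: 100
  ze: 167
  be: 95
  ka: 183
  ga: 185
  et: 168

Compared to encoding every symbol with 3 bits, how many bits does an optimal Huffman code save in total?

246

Fixed-length: 3 bits × 925 symbols = 2775 bits.
Huffman merges:
merge de(27) and be(95): 122
merge th(100) and 122: 222
merge ze(167) and et(168): 335
merge ka(183) and ga(185): 368
merge 222 and 335: 557
merge 368 and 557: 925
Huffman total = 122 + 222 + 335 + 368 + 557 + 925 = 2529 bits.
Saving = 2775 − 2529 = 246 bits.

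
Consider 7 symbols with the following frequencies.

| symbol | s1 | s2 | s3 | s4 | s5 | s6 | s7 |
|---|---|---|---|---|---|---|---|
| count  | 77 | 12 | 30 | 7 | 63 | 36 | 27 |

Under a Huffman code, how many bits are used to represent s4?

4

Build the tree from the bottom:
combine s4(7), s2(12) → 19
combine 19, s7(27) → 46
combine s3(30), s6(36) → 66
combine 46, s5(63) → 109
combine 66, s1(77) → 143
combine 109, 143 → 252
s4 sits 4 levels below the root, so its codeword is 4 bits.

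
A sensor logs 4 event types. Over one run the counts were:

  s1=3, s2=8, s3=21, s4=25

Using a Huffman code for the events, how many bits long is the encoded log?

100

Greedily combine the two least-frequent nodes:
merge s1(3) and s2(8): 11
merge 11 and s3(21): 32
merge s4(25) and 32: 57
Total encoded bits = sum of merged weights = 11 + 32 + 57 = 100.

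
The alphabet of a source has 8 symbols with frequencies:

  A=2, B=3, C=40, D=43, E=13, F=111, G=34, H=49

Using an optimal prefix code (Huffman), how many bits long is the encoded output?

738

Greedily combine the two least-frequent nodes:
A(2) + B(3) → 5
5 + E(13) → 18
18 + G(34) → 52
C(40) + D(43) → 83
H(49) + 52 → 101
83 + 101 → 184
F(111) + 184 → 295
The encoded length is the sum of every internal node's weight: 5 + 18 + 52 + 83 + 101 + 184 + 295 = 738 bits.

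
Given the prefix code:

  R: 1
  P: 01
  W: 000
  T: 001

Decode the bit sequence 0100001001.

Read left to right; each codeword is recognised as soon as it completes (prefix code):
  01→P | 000→W | 01→P | 001→T
Decoded message: PWPT

PWPT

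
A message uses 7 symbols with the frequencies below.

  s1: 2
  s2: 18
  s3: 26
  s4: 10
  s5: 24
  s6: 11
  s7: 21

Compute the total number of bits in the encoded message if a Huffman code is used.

Greedily combine the two least-frequent nodes:
merge s1(2) and s4(10): 12
merge s6(11) and 12: 23
merge s2(18) and s7(21): 39
merge 23 and s5(24): 47
merge s3(26) and 39: 65
merge 47 and 65: 112
The encoded length is the sum of every internal node's weight: 12 + 23 + 39 + 47 + 65 + 112 = 298 bits.

298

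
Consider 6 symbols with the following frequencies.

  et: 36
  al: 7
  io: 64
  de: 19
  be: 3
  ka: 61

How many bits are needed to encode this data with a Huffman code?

Merge the two smallest weights repeatedly:
combine be(3), al(7) → 10
combine 10, de(19) → 29
combine 29, et(36) → 65
combine ka(61), io(64) → 125
combine 65, 125 → 190
The encoded length is the sum of every internal node's weight: 10 + 29 + 65 + 125 + 190 = 419 bits.

419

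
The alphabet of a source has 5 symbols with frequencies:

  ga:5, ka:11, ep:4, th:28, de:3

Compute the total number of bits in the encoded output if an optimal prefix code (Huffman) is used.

93

Merge the two smallest weights repeatedly:
merge de(3) and ep(4): 7
merge ga(5) and 7: 12
merge ka(11) and 12: 23
merge 23 and th(28): 51
Total encoded bits = sum of merged weights = 7 + 12 + 23 + 51 = 93.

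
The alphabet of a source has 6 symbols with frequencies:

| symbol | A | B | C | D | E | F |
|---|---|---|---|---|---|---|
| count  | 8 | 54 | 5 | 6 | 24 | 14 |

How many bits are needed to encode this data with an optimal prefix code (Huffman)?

Build the Huffman tree bottom-up:
merge C(5) and D(6): 11
merge A(8) and 11: 19
merge F(14) and 19: 33
merge E(24) and 33: 57
merge B(54) and 57: 111
Each symbol's bit-cost is frequency × depth; summing gives 231 bits (equivalently 11 + 19 + 33 + 57 + 111).

231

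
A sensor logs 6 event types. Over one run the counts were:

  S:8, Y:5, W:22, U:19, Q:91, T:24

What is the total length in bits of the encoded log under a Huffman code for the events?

Merge the two smallest weights repeatedly:
combine Y(5), S(8) → 13
combine 13, U(19) → 32
combine W(22), T(24) → 46
combine 32, 46 → 78
combine 78, Q(91) → 169
Each symbol's bit-cost is frequency × depth; summing gives 338 bits (equivalently 13 + 32 + 46 + 78 + 169).

338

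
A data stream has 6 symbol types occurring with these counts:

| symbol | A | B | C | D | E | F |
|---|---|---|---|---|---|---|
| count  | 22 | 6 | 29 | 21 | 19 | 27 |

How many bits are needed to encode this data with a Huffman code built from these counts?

316

Greedily combine the two least-frequent nodes:
B(6) + E(19) → 25
D(21) + A(22) → 43
25 + F(27) → 52
C(29) + 43 → 72
52 + 72 → 124
The encoded length is the sum of every internal node's weight: 25 + 43 + 52 + 72 + 124 = 316 bits.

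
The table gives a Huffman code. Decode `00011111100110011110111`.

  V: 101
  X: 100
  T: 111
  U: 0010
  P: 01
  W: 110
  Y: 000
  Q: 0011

Read left to right; each codeword is recognised as soon as it completes (prefix code):
  000→Y | 111→T | 111→T | 0011→Q | 0011→Q | 110→W | 111→T
Decoded message: YTTQQWT

YTTQQWT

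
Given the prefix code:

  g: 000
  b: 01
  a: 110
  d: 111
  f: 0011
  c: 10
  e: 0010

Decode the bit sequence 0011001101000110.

Read left to right; each codeword is recognised as soon as it completes (prefix code):
  0011→f | 0011→f | 01→b | 000→g | 110→a
Decoded message: ffbga

ffbga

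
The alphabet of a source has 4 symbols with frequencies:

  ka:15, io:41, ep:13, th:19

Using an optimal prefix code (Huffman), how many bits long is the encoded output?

163

Greedily combine the two least-frequent nodes:
ep(13) + ka(15) → 28
th(19) + 28 → 47
io(41) + 47 → 88
The encoded length is the sum of every internal node's weight: 28 + 47 + 88 = 163 bits.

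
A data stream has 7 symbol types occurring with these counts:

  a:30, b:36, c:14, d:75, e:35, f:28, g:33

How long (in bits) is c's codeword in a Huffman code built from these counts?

Repeatedly merge the two smallest:
combine c(14), f(28) → 42
combine a(30), g(33) → 63
combine e(35), b(36) → 71
combine 42, 63 → 105
combine 71, d(75) → 146
combine 105, 146 → 251
c sits 3 levels below the root, so its codeword is 3 bits.

3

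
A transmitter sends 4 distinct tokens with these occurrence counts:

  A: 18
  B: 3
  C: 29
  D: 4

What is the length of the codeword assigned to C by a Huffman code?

1

Repeatedly merge the two smallest:
B(3) + D(4) → 7
7 + A(18) → 25
25 + C(29) → 54
C is a child of the root — depth 1, so its codeword is a single bit.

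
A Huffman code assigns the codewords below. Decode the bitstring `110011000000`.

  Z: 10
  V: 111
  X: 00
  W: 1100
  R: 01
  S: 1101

Read left to right; each codeword is recognised as soon as it completes (prefix code):
  1100→W | 1100→W | 00→X | 00→X
Decoded message: WWXX

WWXX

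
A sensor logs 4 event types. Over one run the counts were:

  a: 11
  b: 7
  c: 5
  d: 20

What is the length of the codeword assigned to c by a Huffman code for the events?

3

Build the tree from the bottom:
c(5) + b(7) → 12
a(11) + 12 → 23
d(20) + 23 → 43
The subtree containing c is merged 3 times, so code length = 3.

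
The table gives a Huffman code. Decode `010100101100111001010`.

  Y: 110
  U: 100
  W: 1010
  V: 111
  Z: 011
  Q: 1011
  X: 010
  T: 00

Read left to right; each codeword is recognised as soon as it completes (prefix code):
  010→X | 100→U | 1011→Q | 00→T | 111→V | 00→T | 1010→W
Decoded message: XUQTVTW

XUQTVTW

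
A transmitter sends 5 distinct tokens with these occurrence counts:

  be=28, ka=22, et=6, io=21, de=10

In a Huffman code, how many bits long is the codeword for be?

Huffman merges, smallest pair first:
combine et(6), de(10) → 16
combine 16, io(21) → 37
combine ka(22), be(28) → 50
combine 37, 50 → 87
be's leaf is at depth 2, giving a 2-bit codeword.

2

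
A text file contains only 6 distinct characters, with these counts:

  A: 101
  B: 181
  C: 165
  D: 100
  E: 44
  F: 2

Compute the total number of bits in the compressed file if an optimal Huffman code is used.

1378

Merge the two smallest weights repeatedly:
merge F(2) and E(44): 46
merge 46 and D(100): 146
merge A(101) and 146: 247
merge C(165) and B(181): 346
merge 247 and 346: 593
The encoded length is the sum of every internal node's weight: 46 + 146 + 247 + 346 + 593 = 1378 bits.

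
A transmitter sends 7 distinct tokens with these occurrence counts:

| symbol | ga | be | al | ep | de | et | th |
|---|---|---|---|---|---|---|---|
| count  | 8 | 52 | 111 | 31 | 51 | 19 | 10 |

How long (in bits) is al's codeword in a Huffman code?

1

Huffman merges, smallest pair first:
combine ga(8), th(10) → 18
combine 18, et(19) → 37
combine ep(31), 37 → 68
combine de(51), be(52) → 103
combine 68, 103 → 171
combine al(111), 171 → 282
al is merged only at the final step, so code length = 1.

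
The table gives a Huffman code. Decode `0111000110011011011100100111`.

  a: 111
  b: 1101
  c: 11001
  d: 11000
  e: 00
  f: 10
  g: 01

gdcfbcea

Read left to right; each codeword is recognised as soon as it completes (prefix code):
  01→g | 11000→d | 11001→c | 10→f | 1101→b | 11001→c | 00→e | 111→a
Decoded message: gdcfbcea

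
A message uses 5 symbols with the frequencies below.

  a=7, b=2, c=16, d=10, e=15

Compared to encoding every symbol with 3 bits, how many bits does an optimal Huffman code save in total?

Fixed-length: 3 bits × 50 symbols = 150 bits.
Huffman merges:
merge b(2) and a(7): 9
merge 9 and d(10): 19
merge e(15) and c(16): 31
merge 19 and 31: 50
Huffman total = 9 + 19 + 31 + 50 = 109 bits.
Saving = 150 − 109 = 41 bits.

41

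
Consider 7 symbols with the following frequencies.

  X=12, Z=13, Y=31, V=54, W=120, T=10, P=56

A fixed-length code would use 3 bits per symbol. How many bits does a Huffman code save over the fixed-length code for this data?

183

Fixed-length: 3 bits × 296 symbols = 888 bits.
Huffman merges:
T(10) + X(12) → 22
Z(13) + 22 → 35
Y(31) + 35 → 66
V(54) + P(56) → 110
66 + 110 → 176
W(120) + 176 → 296
Huffman total = 22 + 35 + 66 + 110 + 176 + 296 = 705 bits.
Saving = 888 − 705 = 183 bits.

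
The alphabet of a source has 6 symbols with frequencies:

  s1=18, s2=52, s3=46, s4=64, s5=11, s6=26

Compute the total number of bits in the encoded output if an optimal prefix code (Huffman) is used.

Build the Huffman tree bottom-up:
s5(11) + s1(18) → 29
s6(26) + 29 → 55
s3(46) + s2(52) → 98
55 + s4(64) → 119
98 + 119 → 217
The encoded length is the sum of every internal node's weight: 29 + 55 + 98 + 119 + 217 = 518 bits.

518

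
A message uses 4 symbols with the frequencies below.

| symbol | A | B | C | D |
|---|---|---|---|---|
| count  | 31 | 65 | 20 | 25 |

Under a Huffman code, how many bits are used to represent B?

Build the tree from the bottom:
merge C(20) and D(25): 45
merge A(31) and 45: 76
merge B(65) and 76: 141
B is a child of the root — depth 1, so its codeword is a single bit.

1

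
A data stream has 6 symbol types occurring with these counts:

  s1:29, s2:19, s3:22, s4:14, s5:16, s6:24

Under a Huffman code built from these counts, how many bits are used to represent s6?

Huffman merges, smallest pair first:
s4(14) + s5(16) → 30
s2(19) + s3(22) → 41
s6(24) + s1(29) → 53
30 + 41 → 71
53 + 71 → 124
s6's leaf is at depth 2, giving a 2-bit codeword.

2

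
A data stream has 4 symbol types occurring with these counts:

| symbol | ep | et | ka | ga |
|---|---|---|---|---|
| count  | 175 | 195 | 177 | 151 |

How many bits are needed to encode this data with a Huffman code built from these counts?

1396

Greedily combine the two least-frequent nodes:
combine ga(151), ep(175) → 326
combine ka(177), et(195) → 372
combine 326, 372 → 698
The encoded length is the sum of every internal node's weight: 326 + 372 + 698 = 1396 bits.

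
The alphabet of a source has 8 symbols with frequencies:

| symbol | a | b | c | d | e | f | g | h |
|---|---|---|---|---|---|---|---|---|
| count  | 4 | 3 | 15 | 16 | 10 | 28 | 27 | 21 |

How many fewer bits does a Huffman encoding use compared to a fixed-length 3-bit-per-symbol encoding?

31

Fixed-length: 3 bits × 124 symbols = 372 bits.
Huffman merges:
combine b(3), a(4) → 7
combine 7, e(10) → 17
combine c(15), d(16) → 31
combine 17, h(21) → 38
combine g(27), f(28) → 55
combine 31, 38 → 69
combine 55, 69 → 124
Huffman total = 7 + 17 + 31 + 38 + 55 + 69 + 124 = 341 bits.
Saving = 372 − 341 = 31 bits.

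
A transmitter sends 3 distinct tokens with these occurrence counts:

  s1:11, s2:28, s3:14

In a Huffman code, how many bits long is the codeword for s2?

1

Build the tree from the bottom:
combine s1(11), s3(14) → 25
combine 25, s2(28) → 53
s2 is a child of the root — depth 1, so its codeword is a single bit.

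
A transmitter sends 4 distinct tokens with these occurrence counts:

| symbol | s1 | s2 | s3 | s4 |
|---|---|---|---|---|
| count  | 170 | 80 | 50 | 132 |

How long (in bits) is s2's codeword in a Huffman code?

3

Huffman merges, smallest pair first:
merge s3(50) and s2(80): 130
merge 130 and s4(132): 262
merge s1(170) and 262: 432
s2 sits 3 levels below the root, so its codeword is 3 bits.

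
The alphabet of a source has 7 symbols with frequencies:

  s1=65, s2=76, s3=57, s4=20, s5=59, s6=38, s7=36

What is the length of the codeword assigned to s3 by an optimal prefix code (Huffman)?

Huffman merges, smallest pair first:
merge s4(20) and s7(36): 56
merge s6(38) and 56: 94
merge s3(57) and s5(59): 116
merge s1(65) and s2(76): 141
merge 94 and 116: 210
merge 141 and 210: 351
The subtree containing s3 is merged 3 times, so code length = 3.

3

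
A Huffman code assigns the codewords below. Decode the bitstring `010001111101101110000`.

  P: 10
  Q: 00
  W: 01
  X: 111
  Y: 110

Read left to right; each codeword is recognised as soon as it completes (prefix code):
  01→W | 00→Q | 01→W | 111→X | 10→P | 110→Y | 111→X | 00→Q | 00→Q
Decoded message: WQWXPYXQQ

WQWXPYXQQ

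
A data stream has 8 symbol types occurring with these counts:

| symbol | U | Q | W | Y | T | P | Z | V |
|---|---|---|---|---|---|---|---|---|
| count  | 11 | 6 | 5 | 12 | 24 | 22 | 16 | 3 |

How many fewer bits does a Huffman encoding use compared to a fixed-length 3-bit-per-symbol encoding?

Fixed-length: 3 bits × 99 symbols = 297 bits.
Huffman merges:
combine V(3), W(5) → 8
combine Q(6), 8 → 14
combine U(11), Y(12) → 23
combine 14, Z(16) → 30
combine P(22), 23 → 45
combine T(24), 30 → 54
combine 45, 54 → 99
Huffman total = 8 + 14 + 23 + 30 + 45 + 54 + 99 = 273 bits.
Saving = 297 − 273 = 24 bits.

24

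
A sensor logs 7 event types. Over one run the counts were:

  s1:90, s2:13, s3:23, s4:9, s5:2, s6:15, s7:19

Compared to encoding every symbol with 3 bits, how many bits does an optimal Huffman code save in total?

Fixed-length: 3 bits × 171 symbols = 513 bits.
Huffman merges:
merge s5(2) and s4(9): 11
merge 11 and s2(13): 24
merge s6(15) and s7(19): 34
merge s3(23) and 24: 47
merge 34 and 47: 81
merge 81 and s1(90): 171
Huffman total = 11 + 24 + 34 + 47 + 81 + 171 = 368 bits.
Saving = 513 − 368 = 145 bits.

145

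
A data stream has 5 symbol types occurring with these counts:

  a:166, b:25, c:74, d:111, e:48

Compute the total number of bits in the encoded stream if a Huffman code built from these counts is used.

Merge the two smallest weights repeatedly:
merge b(25) and e(48): 73
merge 73 and c(74): 147
merge d(111) and 147: 258
merge a(166) and 258: 424
Total encoded bits = sum of merged weights = 73 + 147 + 258 + 424 = 902.

902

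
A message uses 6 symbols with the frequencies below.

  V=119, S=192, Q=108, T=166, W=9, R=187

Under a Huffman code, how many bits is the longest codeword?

4

Merge the two lowest-weight nodes at each step:
merge W(9) and Q(108): 117
merge 117 and V(119): 236
merge T(166) and R(187): 353
merge S(192) and 236: 428
merge 353 and 428: 781
Maximum depth reached is 4.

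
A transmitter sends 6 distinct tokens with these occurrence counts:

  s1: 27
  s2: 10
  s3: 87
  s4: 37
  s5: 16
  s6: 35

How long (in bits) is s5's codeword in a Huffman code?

Repeatedly merge the two smallest:
merge s2(10) and s5(16): 26
merge 26 and s1(27): 53
merge s6(35) and s4(37): 72
merge 53 and 72: 125
merge s3(87) and 125: 212
The subtree containing s5 is merged 4 times, so code length = 4.

4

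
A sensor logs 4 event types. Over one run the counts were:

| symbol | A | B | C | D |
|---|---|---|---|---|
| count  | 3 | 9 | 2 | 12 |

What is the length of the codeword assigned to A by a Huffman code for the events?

Repeatedly merge the two smallest:
combine C(2), A(3) → 5
combine 5, B(9) → 14
combine D(12), 14 → 26
A sits 3 levels below the root, so its codeword is 3 bits.

3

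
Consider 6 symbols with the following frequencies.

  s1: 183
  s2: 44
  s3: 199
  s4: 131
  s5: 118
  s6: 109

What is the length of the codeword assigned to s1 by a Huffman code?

2

Huffman merges, smallest pair first:
combine s2(44), s6(109) → 153
combine s5(118), s4(131) → 249
combine 153, s1(183) → 336
combine s3(199), 249 → 448
combine 336, 448 → 784
s1's leaf is at depth 2, giving a 2-bit codeword.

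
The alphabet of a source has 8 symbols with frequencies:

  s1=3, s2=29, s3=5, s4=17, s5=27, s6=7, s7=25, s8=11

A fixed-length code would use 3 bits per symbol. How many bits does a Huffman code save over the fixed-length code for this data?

Fixed-length: 3 bits × 124 symbols = 372 bits.
Huffman merges:
combine s1(3), s3(5) → 8
combine s6(7), 8 → 15
combine s8(11), 15 → 26
combine s4(17), s7(25) → 42
combine 26, s5(27) → 53
combine s2(29), 42 → 71
combine 53, 71 → 124
Huffman total = 8 + 15 + 26 + 42 + 53 + 71 + 124 = 339 bits.
Saving = 372 − 339 = 33 bits.

33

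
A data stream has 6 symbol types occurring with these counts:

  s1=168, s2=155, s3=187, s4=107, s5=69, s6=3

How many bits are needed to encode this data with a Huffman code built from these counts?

Build the Huffman tree bottom-up:
merge s6(3) and s5(69): 72
merge 72 and s4(107): 179
merge s2(155) and s1(168): 323
merge 179 and s3(187): 366
merge 323 and 366: 689
The encoded length is the sum of every internal node's weight: 72 + 179 + 323 + 366 + 689 = 1629 bits.

1629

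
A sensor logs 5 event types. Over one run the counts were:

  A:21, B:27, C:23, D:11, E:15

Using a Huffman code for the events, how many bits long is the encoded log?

220

Build the Huffman tree bottom-up:
D(11) + E(15) → 26
A(21) + C(23) → 44
26 + B(27) → 53
44 + 53 → 97
Each symbol's bit-cost is frequency × depth; summing gives 220 bits (equivalently 26 + 44 + 53 + 97).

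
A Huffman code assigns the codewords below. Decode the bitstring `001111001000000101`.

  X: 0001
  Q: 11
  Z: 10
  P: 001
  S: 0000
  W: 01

Read left to right; each codeword is recognised as soon as it completes (prefix code):
  001→P | 11→Q | 10→Z | 01→W | 0000→S | 001→P | 01→W
Decoded message: PQZWSPW

PQZWSPW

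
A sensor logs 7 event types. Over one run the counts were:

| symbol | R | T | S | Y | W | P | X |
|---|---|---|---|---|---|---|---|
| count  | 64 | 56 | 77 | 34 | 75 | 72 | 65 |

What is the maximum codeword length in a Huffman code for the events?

Merge the two lowest-weight nodes at each step:
merge Y(34) and T(56): 90
merge R(64) and X(65): 129
merge P(72) and W(75): 147
merge S(77) and 90: 167
merge 129 and 147: 276
merge 167 and 276: 443
The first pair merged (Y, T) ends up deepest, at depth 3.

3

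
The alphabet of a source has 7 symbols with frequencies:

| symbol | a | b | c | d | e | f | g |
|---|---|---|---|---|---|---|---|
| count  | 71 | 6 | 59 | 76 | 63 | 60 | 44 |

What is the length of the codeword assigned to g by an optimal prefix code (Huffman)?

Huffman merges, smallest pair first:
merge b(6) and g(44): 50
merge 50 and c(59): 109
merge f(60) and e(63): 123
merge a(71) and d(76): 147
merge 109 and 123: 232
merge 147 and 232: 379
The subtree containing g is merged 4 times, so code length = 4.

4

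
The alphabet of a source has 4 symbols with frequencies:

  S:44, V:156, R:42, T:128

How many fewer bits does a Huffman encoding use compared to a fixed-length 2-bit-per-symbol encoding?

Fixed-length: 2 bits × 370 symbols = 740 bits.
Huffman merges:
R(42) + S(44) → 86
86 + T(128) → 214
V(156) + 214 → 370
Huffman total = 86 + 214 + 370 = 670 bits.
Saving = 740 − 670 = 70 bits.

70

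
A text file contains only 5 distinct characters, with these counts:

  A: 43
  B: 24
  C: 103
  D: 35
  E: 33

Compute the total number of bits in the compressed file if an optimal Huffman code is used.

508

Build the Huffman tree bottom-up:
B(24) + E(33) → 57
D(35) + A(43) → 78
57 + 78 → 135
C(103) + 135 → 238
Each symbol's bit-cost is frequency × depth; summing gives 508 bits (equivalently 57 + 78 + 135 + 238).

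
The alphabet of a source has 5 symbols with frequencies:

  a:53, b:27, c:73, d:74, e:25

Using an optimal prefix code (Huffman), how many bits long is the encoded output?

Merge the two smallest weights repeatedly:
e(25) + b(27) → 52
52 + a(53) → 105
c(73) + d(74) → 147
105 + 147 → 252
The encoded length is the sum of every internal node's weight: 52 + 105 + 147 + 252 = 556 bits.

556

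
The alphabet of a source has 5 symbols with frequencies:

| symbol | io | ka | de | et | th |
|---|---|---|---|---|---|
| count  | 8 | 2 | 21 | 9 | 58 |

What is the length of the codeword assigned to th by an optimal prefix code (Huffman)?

Build the tree from the bottom:
combine ka(2), io(8) → 10
combine et(9), 10 → 19
combine 19, de(21) → 40
combine 40, th(58) → 98
th is merged only at the final step, so code length = 1.

1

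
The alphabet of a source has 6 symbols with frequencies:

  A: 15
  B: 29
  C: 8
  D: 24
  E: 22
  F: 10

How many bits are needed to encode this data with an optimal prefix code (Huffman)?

267

Merge the two smallest weights repeatedly:
C(8) + F(10) → 18
A(15) + 18 → 33
E(22) + D(24) → 46
B(29) + 33 → 62
46 + 62 → 108
The encoded length is the sum of every internal node's weight: 18 + 33 + 46 + 62 + 108 = 267 bits.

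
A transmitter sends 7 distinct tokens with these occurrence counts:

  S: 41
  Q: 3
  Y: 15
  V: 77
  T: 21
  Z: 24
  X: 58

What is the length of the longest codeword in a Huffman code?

5

Merge the two lowest-weight nodes at each step:
Q(3) + Y(15) → 18
18 + T(21) → 39
Z(24) + 39 → 63
S(41) + X(58) → 99
63 + V(77) → 140
99 + 140 → 239
The rarest symbols sit at the bottom; the longest codeword is 5 bits.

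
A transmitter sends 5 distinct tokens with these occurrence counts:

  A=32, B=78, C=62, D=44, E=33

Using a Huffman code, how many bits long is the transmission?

563

Greedily combine the two least-frequent nodes:
merge A(32) and E(33): 65
merge D(44) and C(62): 106
merge 65 and B(78): 143
merge 106 and 143: 249
The encoded length is the sum of every internal node's weight: 65 + 106 + 143 + 249 = 563 bits.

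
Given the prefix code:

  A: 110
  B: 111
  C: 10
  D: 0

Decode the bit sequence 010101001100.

Read left to right; each codeword is recognised as soon as it completes (prefix code):
  0→D | 10→C | 10→C | 10→C | 0→D | 110→A | 0→D
Decoded message: DCCCDAD

DCCCDAD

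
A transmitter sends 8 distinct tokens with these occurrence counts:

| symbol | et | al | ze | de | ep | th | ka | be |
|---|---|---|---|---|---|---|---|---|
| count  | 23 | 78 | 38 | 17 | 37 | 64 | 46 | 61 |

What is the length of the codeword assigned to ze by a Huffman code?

3

Huffman merges, smallest pair first:
de(17) + et(23) → 40
ep(37) + ze(38) → 75
40 + ka(46) → 86
be(61) + th(64) → 125
75 + al(78) → 153
86 + 125 → 211
153 + 211 → 364
The subtree containing ze is merged 3 times, so code length = 3.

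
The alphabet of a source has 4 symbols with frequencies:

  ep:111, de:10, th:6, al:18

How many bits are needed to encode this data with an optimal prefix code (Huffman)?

195

Build the Huffman tree bottom-up:
th(6) + de(10) → 16
16 + al(18) → 34
34 + ep(111) → 145
The encoded length is the sum of every internal node's weight: 16 + 34 + 145 = 195 bits.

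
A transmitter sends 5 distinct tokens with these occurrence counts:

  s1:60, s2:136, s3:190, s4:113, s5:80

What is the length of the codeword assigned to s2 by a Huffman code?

Build the tree from the bottom:
merge s1(60) and s5(80): 140
merge s4(113) and s2(136): 249
merge 140 and s3(190): 330
merge 249 and 330: 579
s2's leaf is at depth 2, giving a 2-bit codeword.

2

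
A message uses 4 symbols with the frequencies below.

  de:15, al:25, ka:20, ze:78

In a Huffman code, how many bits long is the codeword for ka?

Build the tree from the bottom:
merge de(15) and ka(20): 35
merge al(25) and 35: 60
merge 60 and ze(78): 138
ka's leaf is at depth 3, giving a 3-bit codeword.

3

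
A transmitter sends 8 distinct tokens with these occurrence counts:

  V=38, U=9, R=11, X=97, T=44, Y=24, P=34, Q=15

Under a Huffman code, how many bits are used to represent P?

3

Build the tree from the bottom:
U(9) + R(11) → 20
Q(15) + 20 → 35
Y(24) + P(34) → 58
35 + V(38) → 73
T(44) + 58 → 102
73 + X(97) → 170
102 + 170 → 272
The subtree containing P is merged 3 times, so code length = 3.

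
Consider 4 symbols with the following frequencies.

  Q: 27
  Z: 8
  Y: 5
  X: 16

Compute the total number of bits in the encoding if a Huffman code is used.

Build the Huffman tree bottom-up:
combine Y(5), Z(8) → 13
combine 13, X(16) → 29
combine Q(27), 29 → 56
Total encoded bits = sum of merged weights = 13 + 29 + 56 = 98.

98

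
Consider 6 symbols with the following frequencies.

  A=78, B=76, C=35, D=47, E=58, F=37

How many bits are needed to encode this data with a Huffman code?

839

Merge the two smallest weights repeatedly:
merge C(35) and F(37): 72
merge D(47) and E(58): 105
merge 72 and B(76): 148
merge A(78) and 105: 183
merge 148 and 183: 331
Total encoded bits = sum of merged weights = 72 + 105 + 148 + 183 + 331 = 839.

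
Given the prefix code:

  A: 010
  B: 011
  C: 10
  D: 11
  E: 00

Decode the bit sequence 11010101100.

Read left to right; each codeword is recognised as soon as it completes (prefix code):
  11→D | 010→A | 10→C | 11→D | 00→E
Decoded message: DACDE

DACDE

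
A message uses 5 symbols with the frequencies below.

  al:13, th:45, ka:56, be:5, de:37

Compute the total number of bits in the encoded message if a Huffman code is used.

329

Merge the two smallest weights repeatedly:
merge be(5) and al(13): 18
merge 18 and de(37): 55
merge th(45) and 55: 100
merge ka(56) and 100: 156
Total encoded bits = sum of merged weights = 18 + 55 + 100 + 156 = 329.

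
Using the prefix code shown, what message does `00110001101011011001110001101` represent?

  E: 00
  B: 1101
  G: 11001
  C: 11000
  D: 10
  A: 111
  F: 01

ECBFDGCB

Read left to right; each codeword is recognised as soon as it completes (prefix code):
  00→E | 11000→C | 1101→B | 01→F | 10→D | 11001→G | 11000→C | 1101→B
Decoded message: ECBFDGCB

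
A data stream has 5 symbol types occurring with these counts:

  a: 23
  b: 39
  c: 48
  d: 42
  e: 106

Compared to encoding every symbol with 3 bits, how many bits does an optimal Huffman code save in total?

212

Fixed-length: 3 bits × 258 symbols = 774 bits.
Huffman merges:
combine a(23), b(39) → 62
combine d(42), c(48) → 90
combine 62, 90 → 152
combine e(106), 152 → 258
Huffman total = 62 + 90 + 152 + 258 = 562 bits.
Saving = 774 − 562 = 212 bits.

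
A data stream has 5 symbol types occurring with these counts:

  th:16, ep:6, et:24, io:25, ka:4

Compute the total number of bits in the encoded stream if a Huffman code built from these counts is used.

Merge the two smallest weights repeatedly:
ka(4) + ep(6) → 10
10 + th(16) → 26
et(24) + io(25) → 49
26 + 49 → 75
Each symbol's bit-cost is frequency × depth; summing gives 160 bits (equivalently 10 + 26 + 49 + 75).

160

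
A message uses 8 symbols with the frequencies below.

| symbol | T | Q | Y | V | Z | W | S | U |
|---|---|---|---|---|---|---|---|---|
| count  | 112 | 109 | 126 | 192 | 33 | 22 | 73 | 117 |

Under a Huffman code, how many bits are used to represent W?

Repeatedly merge the two smallest:
W(22) + Z(33) → 55
55 + S(73) → 128
Q(109) + T(112) → 221
U(117) + Y(126) → 243
128 + V(192) → 320
221 + 243 → 464
320 + 464 → 784
The subtree containing W is merged 4 times, so code length = 4.

4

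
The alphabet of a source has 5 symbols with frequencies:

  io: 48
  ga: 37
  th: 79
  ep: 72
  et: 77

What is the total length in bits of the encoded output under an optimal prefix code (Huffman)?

Greedily combine the two least-frequent nodes:
combine ga(37), io(48) → 85
combine ep(72), et(77) → 149
combine th(79), 85 → 164
combine 149, 164 → 313
Each symbol's bit-cost is frequency × depth; summing gives 711 bits (equivalently 85 + 149 + 164 + 313).

711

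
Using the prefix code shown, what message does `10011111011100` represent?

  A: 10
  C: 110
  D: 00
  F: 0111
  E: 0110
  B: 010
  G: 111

AFCGD

Read left to right; each codeword is recognised as soon as it completes (prefix code):
  10→A | 0111→F | 110→C | 111→G | 00→D
Decoded message: AFCGD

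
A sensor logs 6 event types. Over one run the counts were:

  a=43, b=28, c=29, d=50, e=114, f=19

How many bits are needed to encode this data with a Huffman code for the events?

668

Merge the two smallest weights repeatedly:
combine f(19), b(28) → 47
combine c(29), a(43) → 72
combine 47, d(50) → 97
combine 72, 97 → 169
combine e(114), 169 → 283
Each symbol's bit-cost is frequency × depth; summing gives 668 bits (equivalently 47 + 72 + 97 + 169 + 283).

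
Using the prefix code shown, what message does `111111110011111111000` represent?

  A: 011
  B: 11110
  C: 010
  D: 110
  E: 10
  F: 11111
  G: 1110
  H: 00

FGAFEH

Read left to right; each codeword is recognised as soon as it completes (prefix code):
  11111→F | 1110→G | 011→A | 11111→F | 10→E | 00→H
Decoded message: FGAFEH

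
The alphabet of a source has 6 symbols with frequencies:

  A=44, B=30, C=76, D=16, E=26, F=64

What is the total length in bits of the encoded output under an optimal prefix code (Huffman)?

Merge the two smallest weights repeatedly:
combine D(16), E(26) → 42
combine B(30), 42 → 72
combine A(44), F(64) → 108
combine 72, C(76) → 148
combine 108, 148 → 256
Each symbol's bit-cost is frequency × depth; summing gives 626 bits (equivalently 42 + 72 + 108 + 148 + 256).

626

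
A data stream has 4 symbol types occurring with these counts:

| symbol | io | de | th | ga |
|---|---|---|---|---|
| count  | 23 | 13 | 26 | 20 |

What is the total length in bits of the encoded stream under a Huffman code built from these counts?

Build the Huffman tree bottom-up:
de(13) + ga(20) → 33
io(23) + th(26) → 49
33 + 49 → 82
Total encoded bits = sum of merged weights = 33 + 49 + 82 = 164.

164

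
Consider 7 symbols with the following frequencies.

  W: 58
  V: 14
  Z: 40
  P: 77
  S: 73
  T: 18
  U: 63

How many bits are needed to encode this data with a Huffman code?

911

Build the Huffman tree bottom-up:
V(14) + T(18) → 32
32 + Z(40) → 72
W(58) + U(63) → 121
72 + S(73) → 145
P(77) + 121 → 198
145 + 198 → 343
The encoded length is the sum of every internal node's weight: 32 + 72 + 121 + 145 + 198 + 343 = 911 bits.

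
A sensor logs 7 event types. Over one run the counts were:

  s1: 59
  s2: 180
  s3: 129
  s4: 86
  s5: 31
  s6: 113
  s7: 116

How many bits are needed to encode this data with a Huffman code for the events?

1923

Build the Huffman tree bottom-up:
merge s5(31) and s1(59): 90
merge s4(86) and 90: 176
merge s6(113) and s7(116): 229
merge s3(129) and 176: 305
merge s2(180) and 229: 409
merge 305 and 409: 714
Total encoded bits = sum of merged weights = 90 + 176 + 229 + 305 + 409 + 714 = 1923.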